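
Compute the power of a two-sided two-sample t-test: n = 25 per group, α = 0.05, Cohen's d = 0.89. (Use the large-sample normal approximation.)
Power ≈ 0.88

Power calculation (two-sample t-test, normal approximation):
z_β = d · √(n/2) - z_{α/2}
z_β = 0.89 · √(25/2) - 1.960
z_β = 0.89 · 3.536 - 1.960
z_β = 1.187

Power = Φ(z_β) = Φ(1.187) ≈ 0.882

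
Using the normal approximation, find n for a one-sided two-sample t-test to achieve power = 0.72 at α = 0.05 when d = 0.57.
n = 31 per group

Sample size formula (two-sample t-test, normal approximation):
n = 2 · ((z_α + z_β) / d)²

z_α = 1.645 (for α = 0.05, one-sided)
z_β = 0.583 (for power = 0.72)
d = 0.57

n = 2 · ((1.645 + 0.583) / 0.57)²
n = 2 · (3.909)²
n ≈ 30.56
Round up to the next whole number: n = 31 per group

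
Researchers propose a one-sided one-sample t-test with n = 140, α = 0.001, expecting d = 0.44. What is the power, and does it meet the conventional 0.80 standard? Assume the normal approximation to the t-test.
Power ≈ 0.98; the study is adequately powered (power ≥ 0.80)

Power calculation (one-sample t-test, normal approximation):
z_β = d · √n - z_α
z_β = 0.44 · √140 - 3.090
z_β = 0.44 · 11.832 - 3.090
z_β = 2.116

Power = Φ(z_β) = Φ(2.116) ≈ 0.983

Effect size d = 0.44 is small by Cohen's convention (0.2/0.5/0.8).

Threshold: power ≥ 0.80 is conventionally adequate.
Power ≈ 0.98 → the study is adequately powered (power ≥ 0.80).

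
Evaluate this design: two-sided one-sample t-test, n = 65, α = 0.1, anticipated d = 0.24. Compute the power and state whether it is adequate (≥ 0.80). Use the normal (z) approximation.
Power ≈ 0.61; the study is underpowered (power < 0.80)

Power calculation (one-sample t-test, normal approximation):
z_β = d · √n - z_{α/2}
z_β = 0.24 · √65 - 1.645
z_β = 0.24 · 8.062 - 1.645
z_β = 0.290

Power = Φ(z_β) = Φ(0.290) ≈ 0.614

Effect size d = 0.24 is small by Cohen's convention (0.2/0.5/0.8).

Threshold: power ≥ 0.80 is conventionally adequate.
Power ≈ 0.61 → the study is underpowered (power < 0.80).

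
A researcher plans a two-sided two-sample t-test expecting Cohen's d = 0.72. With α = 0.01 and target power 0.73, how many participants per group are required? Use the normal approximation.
n = 40 per group

Sample size formula (two-sample t-test, normal approximation):
n = 2 · ((z_{α/2} + z_β) / d)²

z_{α/2} = 2.576 (for α = 0.01, two-sided)
z_β = 0.613 (for power = 0.73)
d = 0.72

n = 2 · ((2.576 + 0.613) / 0.72)²
n = 2 · (4.429)²
n ≈ 39.23
Round up to the next whole number: n = 40 per group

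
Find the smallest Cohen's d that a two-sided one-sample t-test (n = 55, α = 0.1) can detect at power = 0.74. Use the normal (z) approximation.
d ≈ 0.31

Minimum detectable effect (one-sample t-test, normal approximation):
d = (z_{α/2} + z_β) / √n
d = (1.645 + 0.643) / √55
d = 2.288 / 7.416
d ≈ 0.31

By Cohen's convention (0.2 small / 0.5 medium / 0.8 large): small effect.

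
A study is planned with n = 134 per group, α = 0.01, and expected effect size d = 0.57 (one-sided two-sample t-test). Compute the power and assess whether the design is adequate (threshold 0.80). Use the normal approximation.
Power ≈ 0.99; the study is adequately powered (power ≥ 0.80)

Power calculation (two-sample t-test, normal approximation):
z_β = d · √(n/2) - z_α
z_β = 0.57 · √(134/2) - 2.326
z_β = 0.57 · 8.185 - 2.326
z_β = 2.339

Power = Φ(z_β) = Φ(2.339) ≈ 0.990

Effect size d = 0.57 is medium by Cohen's convention (0.2/0.5/0.8).

Threshold: power ≥ 0.80 is conventionally adequate.
Power ≈ 0.99 → the study is adequately powered (power ≥ 0.80).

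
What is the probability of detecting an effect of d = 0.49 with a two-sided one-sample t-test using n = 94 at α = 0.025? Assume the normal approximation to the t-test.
Power ≈ 0.99

Power calculation (one-sample t-test, normal approximation):
z_β = d · √n - z_{α/2}
z_β = 0.49 · √94 - 2.241
z_β = 0.49 · 9.695 - 2.241
z_β = 2.509

Power = Φ(z_β) = Φ(2.509) ≈ 0.994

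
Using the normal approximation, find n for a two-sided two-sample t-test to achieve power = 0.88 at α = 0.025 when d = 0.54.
n = 81 per group

Sample size formula (two-sample t-test, normal approximation):
n = 2 · ((z_{α/2} + z_β) / d)²

z_{α/2} = 2.241 (for α = 0.025, two-sided)
z_β = 1.175 (for power = 0.88)
d = 0.54

n = 2 · ((2.241 + 1.175) / 0.54)²
n = 2 · (6.326)²
n ≈ 80.04
Round up to the next whole number: n = 81 per group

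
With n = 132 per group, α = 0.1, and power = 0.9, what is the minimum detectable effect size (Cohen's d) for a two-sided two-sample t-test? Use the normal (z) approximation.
d ≈ 0.36

Minimum detectable effect (two-sample t-test, normal approximation):
d = (z_{α/2} + z_β) / √(n/2)
d = (1.645 + 1.282) / √(132/2)
d = 2.926 / 8.124
d ≈ 0.36

By Cohen's convention (0.2 small / 0.5 medium / 0.8 large): small effect.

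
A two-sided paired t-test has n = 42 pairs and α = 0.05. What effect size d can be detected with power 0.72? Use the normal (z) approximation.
d ≈ 0.39

Minimum detectable effect (paired t-test, normal approximation):
d = (z_{α/2} + z_β) / √n
d = (1.960 + 0.583) / √42
d = 2.543 / 6.481
d ≈ 0.39

By Cohen's convention (0.2 small / 0.5 medium / 0.8 large): small effect.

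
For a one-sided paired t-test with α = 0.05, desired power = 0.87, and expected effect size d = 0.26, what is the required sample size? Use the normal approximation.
n = 114 pairs

Sample size formula (paired t-test, normal approximation):
n = ((z_α + z_β) / d)²

z_α = 1.645 (for α = 0.05, one-sided)
z_β = 1.126 (for power = 0.87)
d = 0.26

n = ((1.645 + 1.126) / 0.26)²
n = (10.658)²
n ≈ 113.59
Round up to the next whole number: n = 114 pairs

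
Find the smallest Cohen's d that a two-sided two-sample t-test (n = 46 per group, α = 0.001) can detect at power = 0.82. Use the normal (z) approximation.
d ≈ 0.88

Minimum detectable effect (two-sample t-test, normal approximation):
d = (z_{α/2} + z_β) / √(n/2)
d = (3.291 + 0.915) / √(46/2)
d = 4.206 / 4.796
d ≈ 0.88

By Cohen's convention (0.2 small / 0.5 medium / 0.8 large): large effect.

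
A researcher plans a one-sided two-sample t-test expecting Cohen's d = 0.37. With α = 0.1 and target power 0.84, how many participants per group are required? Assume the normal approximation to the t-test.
n = 76 per group

Sample size formula (two-sample t-test, normal approximation):
n = 2 · ((z_α + z_β) / d)²

z_α = 1.282 (for α = 0.1, one-sided)
z_β = 0.994 (for power = 0.84)
d = 0.37

n = 2 · ((1.282 + 0.994) / 0.37)²
n = 2 · (6.151)²
n ≈ 75.67
Round up to the next whole number: n = 76 per group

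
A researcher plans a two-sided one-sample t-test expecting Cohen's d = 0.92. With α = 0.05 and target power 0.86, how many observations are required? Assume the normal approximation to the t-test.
n = 11

Sample size formula (one-sample t-test, normal approximation):
n = ((z_{α/2} + z_β) / d)²

z_{α/2} = 1.960 (for α = 0.05, two-sided)
z_β = 1.080 (for power = 0.86)
d = 0.92

n = ((1.960 + 1.080) / 0.92)²
n = (3.304)²
n ≈ 10.92
Round up to the next whole number: n = 11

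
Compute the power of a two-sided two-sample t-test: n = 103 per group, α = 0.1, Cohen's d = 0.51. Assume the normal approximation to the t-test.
Power ≈ 0.98

Power calculation (two-sample t-test, normal approximation):
z_β = d · √(n/2) - z_{α/2}
z_β = 0.51 · √(103/2) - 1.645
z_β = 0.51 · 7.176 - 1.645
z_β = 2.015

Power = Φ(z_β) = Φ(2.015) ≈ 0.978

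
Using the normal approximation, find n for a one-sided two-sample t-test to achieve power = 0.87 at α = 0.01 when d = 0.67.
n = 54 per group

Sample size formula (two-sample t-test, normal approximation):
n = 2 · ((z_α + z_β) / d)²

z_α = 2.326 (for α = 0.01, one-sided)
z_β = 1.126 (for power = 0.87)
d = 0.67

n = 2 · ((2.326 + 1.126) / 0.67)²
n = 2 · (5.152)²
n ≈ 53.09
Round up to the next whole number: n = 54 per group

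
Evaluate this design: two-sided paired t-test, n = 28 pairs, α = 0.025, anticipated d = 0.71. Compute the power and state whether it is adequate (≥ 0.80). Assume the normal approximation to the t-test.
Power ≈ 0.94; the study is adequately powered (power ≥ 0.80)

Power calculation (paired t-test, normal approximation):
z_β = d · √n - z_{α/2}
z_β = 0.71 · √28 - 2.241
z_β = 0.71 · 5.292 - 2.241
z_β = 1.516

Power = Φ(z_β) = Φ(1.516) ≈ 0.935

Effect size d = 0.71 is medium by Cohen's convention (0.2/0.5/0.8).

Threshold: power ≥ 0.80 is conventionally adequate.
Power ≈ 0.94 → the study is adequately powered (power ≥ 0.80).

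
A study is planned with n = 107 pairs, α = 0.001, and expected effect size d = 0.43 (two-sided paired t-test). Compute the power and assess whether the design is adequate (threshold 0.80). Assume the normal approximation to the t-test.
Power ≈ 0.88; the study is adequately powered (power ≥ 0.80)

Power calculation (paired t-test, normal approximation):
z_β = d · √n - z_{α/2}
z_β = 0.43 · √107 - 3.291
z_β = 0.43 · 10.344 - 3.291
z_β = 1.157

Power = Φ(z_β) = Φ(1.157) ≈ 0.876

Effect size d = 0.43 is small by Cohen's convention (0.2/0.5/0.8).

Threshold: power ≥ 0.80 is conventionally adequate.
Power ≈ 0.88 → the study is adequately powered (power ≥ 0.80).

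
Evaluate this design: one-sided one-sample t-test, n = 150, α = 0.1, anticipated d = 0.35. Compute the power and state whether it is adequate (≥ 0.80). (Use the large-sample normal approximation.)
Power ≈ 1.00; the study is adequately powered (power ≥ 0.80)

Power calculation (one-sample t-test, normal approximation):
z_β = d · √n - z_α
z_β = 0.35 · √150 - 1.282
z_β = 0.35 · 12.247 - 1.282
z_β = 3.005

Power = Φ(z_β) = Φ(3.005) ≈ 0.999

Effect size d = 0.35 is small by Cohen's convention (0.2/0.5/0.8).

Threshold: power ≥ 0.80 is conventionally adequate.
Power ≈ 1.00 → the study is adequately powered (power ≥ 0.80).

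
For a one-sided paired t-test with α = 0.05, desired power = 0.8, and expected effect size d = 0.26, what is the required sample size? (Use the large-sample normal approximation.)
n = 92 pairs

Sample size formula (paired t-test, normal approximation):
n = ((z_α + z_β) / d)²

z_α = 1.645 (for α = 0.05, one-sided)
z_β = 0.842 (for power = 0.8)
d = 0.26

n = ((1.645 + 0.842) / 0.26)²
n = (9.565)²
n ≈ 91.49
Round up to the next whole number: n = 92 pairs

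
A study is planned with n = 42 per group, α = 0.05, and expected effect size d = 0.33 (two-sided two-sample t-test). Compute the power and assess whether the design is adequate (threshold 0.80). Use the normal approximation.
Power ≈ 0.33; the study is underpowered (power < 0.80)

Power calculation (two-sample t-test, normal approximation):
z_β = d · √(n/2) - z_{α/2}
z_β = 0.33 · √(42/2) - 1.960
z_β = 0.33 · 4.583 - 1.960
z_β = -0.448

Power = Φ(z_β) = Φ(-0.448) ≈ 0.327

Effect size d = 0.33 is small by Cohen's convention (0.2/0.5/0.8).

Threshold: power ≥ 0.80 is conventionally adequate.
Power ≈ 0.33 → the study is underpowered (power < 0.80).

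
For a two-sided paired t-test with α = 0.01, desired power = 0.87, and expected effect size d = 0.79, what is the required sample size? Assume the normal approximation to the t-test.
n = 22 pairs

Sample size formula (paired t-test, normal approximation):
n = ((z_{α/2} + z_β) / d)²

z_{α/2} = 2.576 (for α = 0.01, two-sided)
z_β = 1.126 (for power = 0.87)
d = 0.79

n = ((2.576 + 1.126) / 0.79)²
n = (4.686)²
n ≈ 21.96
Round up to the next whole number: n = 22 pairs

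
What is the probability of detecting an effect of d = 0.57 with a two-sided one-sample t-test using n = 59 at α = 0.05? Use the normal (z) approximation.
Power ≈ 0.99

Power calculation (one-sample t-test, normal approximation):
z_β = d · √n - z_{α/2}
z_β = 0.57 · √59 - 1.960
z_β = 0.57 · 7.681 - 1.960
z_β = 2.418

Power = Φ(z_β) = Φ(2.418) ≈ 0.992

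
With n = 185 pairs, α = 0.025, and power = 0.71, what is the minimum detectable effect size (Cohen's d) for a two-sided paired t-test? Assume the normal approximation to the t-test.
d ≈ 0.21

Minimum detectable effect (paired t-test, normal approximation):
d = (z_{α/2} + z_β) / √n
d = (2.241 + 0.553) / √185
d = 2.795 / 13.601
d ≈ 0.21

By Cohen's convention (0.2 small / 0.5 medium / 0.8 large): small effect.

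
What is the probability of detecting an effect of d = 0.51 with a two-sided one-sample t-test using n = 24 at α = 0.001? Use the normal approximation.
Power ≈ 0.21

Power calculation (one-sample t-test, normal approximation):
z_β = d · √n - z_{α/2}
z_β = 0.51 · √24 - 3.291
z_β = 0.51 · 4.899 - 3.291
z_β = -0.792

Power = Φ(z_β) = Φ(-0.792) ≈ 0.214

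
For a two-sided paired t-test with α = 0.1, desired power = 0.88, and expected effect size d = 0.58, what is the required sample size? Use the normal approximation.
n = 24 pairs

Sample size formula (paired t-test, normal approximation):
n = ((z_{α/2} + z_β) / d)²

z_{α/2} = 1.645 (for α = 0.1, two-sided)
z_β = 1.175 (for power = 0.88)
d = 0.58

n = ((1.645 + 1.175) / 0.58)²
n = (4.862)²
n ≈ 23.64
Round up to the next whole number: n = 24 pairs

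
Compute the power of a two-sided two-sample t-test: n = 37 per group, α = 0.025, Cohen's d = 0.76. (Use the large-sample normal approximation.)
Power ≈ 0.85

Power calculation (two-sample t-test, normal approximation):
z_β = d · √(n/2) - z_{α/2}
z_β = 0.76 · √(37/2) - 2.241
z_β = 0.76 · 4.301 - 2.241
z_β = 1.027

Power = Φ(z_β) = Φ(1.027) ≈ 0.848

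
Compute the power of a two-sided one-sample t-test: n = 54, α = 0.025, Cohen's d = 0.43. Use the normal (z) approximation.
Power ≈ 0.82

Power calculation (one-sample t-test, normal approximation):
z_β = d · √n - z_{α/2}
z_β = 0.43 · √54 - 2.241
z_β = 0.43 · 7.348 - 2.241
z_β = 0.918

Power = Φ(z_β) = Φ(0.918) ≈ 0.821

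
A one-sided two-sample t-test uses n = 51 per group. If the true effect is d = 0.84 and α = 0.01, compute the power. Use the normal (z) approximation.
Power ≈ 0.97

Power calculation (two-sample t-test, normal approximation):
z_β = d · √(n/2) - z_α
z_β = 0.84 · √(51/2) - 2.326
z_β = 0.84 · 5.050 - 2.326
z_β = 1.915

Power = Φ(z_β) = Φ(1.915) ≈ 0.972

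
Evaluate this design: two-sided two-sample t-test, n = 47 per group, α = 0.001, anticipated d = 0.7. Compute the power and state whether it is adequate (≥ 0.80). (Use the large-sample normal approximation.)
Power ≈ 0.54; the study is underpowered (power < 0.80)

Power calculation (two-sample t-test, normal approximation):
z_β = d · √(n/2) - z_{α/2}
z_β = 0.7 · √(47/2) - 3.291
z_β = 0.7 · 4.848 - 3.291
z_β = 0.103

Power = Φ(z_β) = Φ(0.103) ≈ 0.541

Effect size d = 0.7 is medium by Cohen's convention (0.2/0.5/0.8).

Threshold: power ≥ 0.80 is conventionally adequate.
Power ≈ 0.54 → the study is underpowered (power < 0.80).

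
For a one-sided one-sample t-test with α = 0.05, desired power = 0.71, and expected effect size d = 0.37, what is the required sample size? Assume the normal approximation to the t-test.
n = 36

Sample size formula (one-sample t-test, normal approximation):
n = ((z_α + z_β) / d)²

z_α = 1.645 (for α = 0.05, one-sided)
z_β = 0.553 (for power = 0.71)
d = 0.37

n = ((1.645 + 0.553) / 0.37)²
n = (5.941)²
n ≈ 35.30
Round up to the next whole number: n = 36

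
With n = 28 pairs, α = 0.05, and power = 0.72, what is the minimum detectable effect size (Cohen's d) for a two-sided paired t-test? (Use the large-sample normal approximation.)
d ≈ 0.48

Minimum detectable effect (paired t-test, normal approximation):
d = (z_{α/2} + z_β) / √n
d = (1.960 + 0.583) / √28
d = 2.543 / 5.292
d ≈ 0.48

By Cohen's convention (0.2 small / 0.5 medium / 0.8 large): small effect.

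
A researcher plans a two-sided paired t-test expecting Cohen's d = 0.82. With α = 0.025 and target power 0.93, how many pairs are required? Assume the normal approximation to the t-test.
n = 21 pairs

Sample size formula (paired t-test, normal approximation):
n = ((z_{α/2} + z_β) / d)²

z_{α/2} = 2.241 (for α = 0.025, two-sided)
z_β = 1.476 (for power = 0.93)
d = 0.82

n = ((2.241 + 1.476) / 0.82)²
n = (4.533)²
n ≈ 20.55
Round up to the next whole number: n = 21 pairs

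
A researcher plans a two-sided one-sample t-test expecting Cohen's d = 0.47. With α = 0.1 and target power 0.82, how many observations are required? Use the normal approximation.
n = 30

Sample size formula (one-sample t-test, normal approximation):
n = ((z_{α/2} + z_β) / d)²

z_{α/2} = 1.645 (for α = 0.1, two-sided)
z_β = 0.915 (for power = 0.82)
d = 0.47

n = ((1.645 + 0.915) / 0.47)²
n = (5.447)²
n ≈ 29.67
Round up to the next whole number: n = 30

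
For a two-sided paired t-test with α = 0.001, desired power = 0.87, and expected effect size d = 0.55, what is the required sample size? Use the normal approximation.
n = 65 pairs

Sample size formula (paired t-test, normal approximation):
n = ((z_{α/2} + z_β) / d)²

z_{α/2} = 3.291 (for α = 0.001, two-sided)
z_β = 1.126 (for power = 0.87)
d = 0.55

n = ((3.291 + 1.126) / 0.55)²
n = (8.031)²
n ≈ 64.50
Round up to the next whole number: n = 65 pairs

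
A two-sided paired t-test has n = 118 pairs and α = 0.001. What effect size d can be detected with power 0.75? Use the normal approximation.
d ≈ 0.37

Minimum detectable effect (paired t-test, normal approximation):
d = (z_{α/2} + z_β) / √n
d = (3.291 + 0.674) / √118
d = 3.965 / 10.863
d ≈ 0.37

By Cohen's convention (0.2 small / 0.5 medium / 0.8 large): small effect.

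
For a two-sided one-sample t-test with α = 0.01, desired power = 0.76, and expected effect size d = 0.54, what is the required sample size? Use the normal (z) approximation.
n = 37

Sample size formula (one-sample t-test, normal approximation):
n = ((z_{α/2} + z_β) / d)²

z_{α/2} = 2.576 (for α = 0.01, two-sided)
z_β = 0.706 (for power = 0.76)
d = 0.54

n = ((2.576 + 0.706) / 0.54)²
n = (6.078)²
n ≈ 36.94
Round up to the next whole number: n = 37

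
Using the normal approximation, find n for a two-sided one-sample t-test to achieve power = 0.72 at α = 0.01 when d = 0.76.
n = 18

Sample size formula (one-sample t-test, normal approximation):
n = ((z_{α/2} + z_β) / d)²

z_{α/2} = 2.576 (for α = 0.01, two-sided)
z_β = 0.583 (for power = 0.72)
d = 0.76

n = ((2.576 + 0.583) / 0.76)²
n = (4.157)²
n ≈ 17.28
Round up to the next whole number: n = 18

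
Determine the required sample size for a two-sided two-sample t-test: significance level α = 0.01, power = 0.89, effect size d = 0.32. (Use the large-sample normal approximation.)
n = 283 per group

Sample size formula (two-sample t-test, normal approximation):
n = 2 · ((z_{α/2} + z_β) / d)²

z_{α/2} = 2.576 (for α = 0.01, two-sided)
z_β = 1.227 (for power = 0.89)
d = 0.32

n = 2 · ((2.576 + 1.227) / 0.32)²
n = 2 · (11.884)²
n ≈ 282.46
Round up to the next whole number: n = 283 per group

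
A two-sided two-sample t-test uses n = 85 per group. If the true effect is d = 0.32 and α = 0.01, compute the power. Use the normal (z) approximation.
Power ≈ 0.31

Power calculation (two-sample t-test, normal approximation):
z_β = d · √(n/2) - z_{α/2}
z_β = 0.32 · √(85/2) - 2.576
z_β = 0.32 · 6.519 - 2.576
z_β = -0.490

Power = Φ(z_β) = Φ(-0.490) ≈ 0.312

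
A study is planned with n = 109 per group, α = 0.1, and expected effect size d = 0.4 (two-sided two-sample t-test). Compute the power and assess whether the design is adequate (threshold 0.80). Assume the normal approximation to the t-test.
Power ≈ 0.90; the study is adequately powered (power ≥ 0.80)

Power calculation (two-sample t-test, normal approximation):
z_β = d · √(n/2) - z_{α/2}
z_β = 0.4 · √(109/2) - 1.645
z_β = 0.4 · 7.382 - 1.645
z_β = 1.308

Power = Φ(z_β) = Φ(1.308) ≈ 0.905

Effect size d = 0.4 is small by Cohen's convention (0.2/0.5/0.8).

Threshold: power ≥ 0.80 is conventionally adequate.
Power ≈ 0.90 → the study is adequately powered (power ≥ 0.80).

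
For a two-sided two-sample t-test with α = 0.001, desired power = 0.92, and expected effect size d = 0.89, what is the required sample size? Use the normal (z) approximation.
n = 56 per group

Sample size formula (two-sample t-test, normal approximation):
n = 2 · ((z_{α/2} + z_β) / d)²

z_{α/2} = 3.291 (for α = 0.001, two-sided)
z_β = 1.405 (for power = 0.92)
d = 0.89

n = 2 · ((3.291 + 1.405) / 0.89)²
n = 2 · (5.276)²
n ≈ 55.67
Round up to the next whole number: n = 56 per group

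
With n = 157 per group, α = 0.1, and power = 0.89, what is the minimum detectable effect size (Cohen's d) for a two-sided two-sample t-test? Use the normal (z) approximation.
d ≈ 0.32

Minimum detectable effect (two-sample t-test, normal approximation):
d = (z_{α/2} + z_β) / √(n/2)
d = (1.645 + 1.227) / √(157/2)
d = 2.871 / 8.860
d ≈ 0.32

By Cohen's convention (0.2 small / 0.5 medium / 0.8 large): small effect.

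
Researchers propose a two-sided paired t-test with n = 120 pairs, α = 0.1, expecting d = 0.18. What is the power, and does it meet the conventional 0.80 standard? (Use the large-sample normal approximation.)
Power ≈ 0.63; the study is underpowered (power < 0.80)

Power calculation (paired t-test, normal approximation):
z_β = d · √n - z_{α/2}
z_β = 0.18 · √120 - 1.645
z_β = 0.18 · 10.954 - 1.645
z_β = 0.327

Power = Φ(z_β) = Φ(0.327) ≈ 0.628

Effect size d = 0.18 is very small by Cohen's convention (0.2/0.5/0.8).

Threshold: power ≥ 0.80 is conventionally adequate.
Power ≈ 0.63 → the study is underpowered (power < 0.80).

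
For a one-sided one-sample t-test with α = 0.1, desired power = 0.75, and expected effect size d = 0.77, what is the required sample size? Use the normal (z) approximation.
n = 7

Sample size formula (one-sample t-test, normal approximation):
n = ((z_α + z_β) / d)²

z_α = 1.282 (for α = 0.1, one-sided)
z_β = 0.674 (for power = 0.75)
d = 0.77

n = ((1.282 + 0.674) / 0.77)²
n = (2.540)²
n ≈ 6.45
Round up to the next whole number: n = 7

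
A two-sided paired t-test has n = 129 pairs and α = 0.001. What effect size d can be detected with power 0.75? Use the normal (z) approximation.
d ≈ 0.35

Minimum detectable effect (paired t-test, normal approximation):
d = (z_{α/2} + z_β) / √n
d = (3.291 + 0.674) / √129
d = 3.965 / 11.358
d ≈ 0.35

By Cohen's convention (0.2 small / 0.5 medium / 0.8 large): small effect.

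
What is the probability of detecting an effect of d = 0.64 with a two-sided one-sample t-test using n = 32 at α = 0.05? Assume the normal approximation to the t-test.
Power ≈ 0.95

Power calculation (one-sample t-test, normal approximation):
z_β = d · √n - z_{α/2}
z_β = 0.64 · √32 - 1.960
z_β = 0.64 · 5.657 - 1.960
z_β = 1.660

Power = Φ(z_β) = Φ(1.660) ≈ 0.952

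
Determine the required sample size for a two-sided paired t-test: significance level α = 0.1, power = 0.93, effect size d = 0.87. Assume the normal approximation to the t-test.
n = 13 pairs

Sample size formula (paired t-test, normal approximation):
n = ((z_{α/2} + z_β) / d)²

z_{α/2} = 1.645 (for α = 0.1, two-sided)
z_β = 1.476 (for power = 0.93)
d = 0.87

n = ((1.645 + 1.476) / 0.87)²
n = (3.587)²
n ≈ 12.87
Round up to the next whole number: n = 13 pairs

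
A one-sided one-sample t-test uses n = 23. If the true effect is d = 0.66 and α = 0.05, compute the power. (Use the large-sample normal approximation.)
Power ≈ 0.94

Power calculation (one-sample t-test, normal approximation):
z_β = d · √n - z_α
z_β = 0.66 · √23 - 1.645
z_β = 0.66 · 4.796 - 1.645
z_β = 1.520

Power = Φ(z_β) = Φ(1.520) ≈ 0.936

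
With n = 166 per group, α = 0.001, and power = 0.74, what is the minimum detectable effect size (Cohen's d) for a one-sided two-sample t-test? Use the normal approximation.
d ≈ 0.41

Minimum detectable effect (two-sample t-test, normal approximation):
d = (z_α + z_β) / √(n/2)
d = (3.090 + 0.643) / √(166/2)
d = 3.734 / 9.110
d ≈ 0.41

By Cohen's convention (0.2 small / 0.5 medium / 0.8 large): small effect.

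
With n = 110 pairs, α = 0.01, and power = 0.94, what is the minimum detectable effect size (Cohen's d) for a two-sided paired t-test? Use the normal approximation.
d ≈ 0.39

Minimum detectable effect (paired t-test, normal approximation):
d = (z_{α/2} + z_β) / √n
d = (2.576 + 1.555) / √110
d = 4.131 / 10.488
d ≈ 0.39

By Cohen's convention (0.2 small / 0.5 medium / 0.8 large): small effect.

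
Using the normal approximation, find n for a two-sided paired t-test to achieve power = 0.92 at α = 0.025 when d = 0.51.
n = 52 pairs

Sample size formula (paired t-test, normal approximation):
n = ((z_{α/2} + z_β) / d)²

z_{α/2} = 2.241 (for α = 0.025, two-sided)
z_β = 1.405 (for power = 0.92)
d = 0.51

n = ((2.241 + 1.405) / 0.51)²
n = (7.149)²
n ≈ 51.11
Round up to the next whole number: n = 52 pairs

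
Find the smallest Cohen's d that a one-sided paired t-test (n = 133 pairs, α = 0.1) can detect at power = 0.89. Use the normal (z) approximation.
d ≈ 0.22

Minimum detectable effect (paired t-test, normal approximation):
d = (z_α + z_β) / √n
d = (1.282 + 1.227) / √133
d = 2.508 / 11.533
d ≈ 0.22

By Cohen's convention (0.2 small / 0.5 medium / 0.8 large): small effect.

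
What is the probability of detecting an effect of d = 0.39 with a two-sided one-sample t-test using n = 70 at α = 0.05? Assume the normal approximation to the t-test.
Power ≈ 0.90

Power calculation (one-sample t-test, normal approximation):
z_β = d · √n - z_{α/2}
z_β = 0.39 · √70 - 1.960
z_β = 0.39 · 8.367 - 1.960
z_β = 1.303

Power = Φ(z_β) = Φ(1.303) ≈ 0.904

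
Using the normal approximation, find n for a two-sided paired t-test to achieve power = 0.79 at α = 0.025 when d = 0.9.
n = 12 pairs

Sample size formula (paired t-test, normal approximation):
n = ((z_{α/2} + z_β) / d)²

z_{α/2} = 2.241 (for α = 0.025, two-sided)
z_β = 0.806 (for power = 0.79)
d = 0.9

n = ((2.241 + 0.806) / 0.9)²
n = (3.386)²
n ≈ 11.46
Round up to the next whole number: n = 12 pairs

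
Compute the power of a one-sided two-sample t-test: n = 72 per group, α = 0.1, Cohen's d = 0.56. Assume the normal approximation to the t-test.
Power ≈ 0.98

Power calculation (two-sample t-test, normal approximation):
z_β = d · √(n/2) - z_α
z_β = 0.56 · √(72/2) - 1.282
z_β = 0.56 · 6.000 - 1.282
z_β = 2.078

Power = Φ(z_β) = Φ(2.078) ≈ 0.981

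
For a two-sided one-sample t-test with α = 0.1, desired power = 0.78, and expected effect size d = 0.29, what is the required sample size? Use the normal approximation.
n = 70

Sample size formula (one-sample t-test, normal approximation):
n = ((z_{α/2} + z_β) / d)²

z_{α/2} = 1.645 (for α = 0.1, two-sided)
z_β = 0.772 (for power = 0.78)
d = 0.29

n = ((1.645 + 0.772) / 0.29)²
n = (8.334)²
n ≈ 69.46
Round up to the next whole number: n = 70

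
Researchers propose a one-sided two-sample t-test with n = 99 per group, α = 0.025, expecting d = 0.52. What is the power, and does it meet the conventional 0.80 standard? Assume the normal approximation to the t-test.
Power ≈ 0.96; the study is adequately powered (power ≥ 0.80)

Power calculation (two-sample t-test, normal approximation):
z_β = d · √(n/2) - z_α
z_β = 0.52 · √(99/2) - 1.960
z_β = 0.52 · 7.036 - 1.960
z_β = 1.699

Power = Φ(z_β) = Φ(1.699) ≈ 0.955

Effect size d = 0.52 is medium by Cohen's convention (0.2/0.5/0.8).

Threshold: power ≥ 0.80 is conventionally adequate.
Power ≈ 0.96 → the study is adequately powered (power ≥ 0.80).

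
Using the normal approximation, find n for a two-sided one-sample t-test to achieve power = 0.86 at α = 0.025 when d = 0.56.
n = 36

Sample size formula (one-sample t-test, normal approximation):
n = ((z_{α/2} + z_β) / d)²

z_{α/2} = 2.241 (for α = 0.025, two-sided)
z_β = 1.080 (for power = 0.86)
d = 0.56

n = ((2.241 + 1.080) / 0.56)²
n = (5.930)²
n ≈ 35.16
Round up to the next whole number: n = 36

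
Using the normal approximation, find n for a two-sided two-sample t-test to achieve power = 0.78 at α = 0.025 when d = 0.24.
n = 316 per group

Sample size formula (two-sample t-test, normal approximation):
n = 2 · ((z_{α/2} + z_β) / d)²

z_{α/2} = 2.241 (for α = 0.025, two-sided)
z_β = 0.772 (for power = 0.78)
d = 0.24

n = 2 · ((2.241 + 0.772) / 0.24)²
n = 2 · (12.554)²
n ≈ 315.21
Round up to the next whole number: n = 316 per group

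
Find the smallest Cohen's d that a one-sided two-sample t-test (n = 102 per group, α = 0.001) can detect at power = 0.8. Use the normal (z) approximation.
d ≈ 0.55

Minimum detectable effect (two-sample t-test, normal approximation):
d = (z_α + z_β) / √(n/2)
d = (3.090 + 0.842) / √(102/2)
d = 3.932 / 7.141
d ≈ 0.55

By Cohen's convention (0.2 small / 0.5 medium / 0.8 large): medium effect.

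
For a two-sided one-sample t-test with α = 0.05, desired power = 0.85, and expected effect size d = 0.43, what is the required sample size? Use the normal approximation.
n = 49

Sample size formula (one-sample t-test, normal approximation):
n = ((z_{α/2} + z_β) / d)²

z_{α/2} = 1.960 (for α = 0.05, two-sided)
z_β = 1.036 (for power = 0.85)
d = 0.43

n = ((1.960 + 1.036) / 0.43)²
n = (6.967)²
n ≈ 48.54
Round up to the next whole number: n = 49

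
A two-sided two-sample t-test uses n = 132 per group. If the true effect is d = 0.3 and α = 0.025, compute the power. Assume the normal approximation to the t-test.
Power ≈ 0.58

Power calculation (two-sample t-test, normal approximation):
z_β = d · √(n/2) - z_{α/2}
z_β = 0.3 · √(132/2) - 2.241
z_β = 0.3 · 8.124 - 2.241
z_β = 0.196

Power = Φ(z_β) = Φ(0.196) ≈ 0.578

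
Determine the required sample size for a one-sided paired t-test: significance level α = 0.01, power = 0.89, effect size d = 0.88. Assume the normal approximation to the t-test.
n = 17 pairs

Sample size formula (paired t-test, normal approximation):
n = ((z_α + z_β) / d)²

z_α = 2.326 (for α = 0.01, one-sided)
z_β = 1.227 (for power = 0.89)
d = 0.88

n = ((2.326 + 1.227) / 0.88)²
n = (4.038)²
n ≈ 16.31
Round up to the next whole number: n = 17 pairs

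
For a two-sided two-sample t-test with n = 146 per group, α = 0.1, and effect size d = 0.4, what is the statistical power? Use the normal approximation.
Power ≈ 0.96

Power calculation (two-sample t-test, normal approximation):
z_β = d · √(n/2) - z_{α/2}
z_β = 0.4 · √(146/2) - 1.645
z_β = 0.4 · 8.544 - 1.645
z_β = 1.773

Power = Φ(z_β) = Φ(1.773) ≈ 0.962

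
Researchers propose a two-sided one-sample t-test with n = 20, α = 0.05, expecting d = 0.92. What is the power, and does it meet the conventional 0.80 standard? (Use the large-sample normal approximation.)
Power ≈ 0.98; the study is adequately powered (power ≥ 0.80)

Power calculation (one-sample t-test, normal approximation):
z_β = d · √n - z_{α/2}
z_β = 0.92 · √20 - 1.960
z_β = 0.92 · 4.472 - 1.960
z_β = 2.154

Power = Φ(z_β) = Φ(2.154) ≈ 0.984

Effect size d = 0.92 is large by Cohen's convention (0.2/0.5/0.8).

Threshold: power ≥ 0.80 is conventionally adequate.
Power ≈ 0.98 → the study is adequately powered (power ≥ 0.80).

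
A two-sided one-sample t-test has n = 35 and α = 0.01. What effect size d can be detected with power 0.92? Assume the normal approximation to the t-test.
d ≈ 0.67

Minimum detectable effect (one-sample t-test, normal approximation):
d = (z_{α/2} + z_β) / √n
d = (2.576 + 1.405) / √35
d = 3.981 / 5.916
d ≈ 0.67

By Cohen's convention (0.2 small / 0.5 medium / 0.8 large): medium effect.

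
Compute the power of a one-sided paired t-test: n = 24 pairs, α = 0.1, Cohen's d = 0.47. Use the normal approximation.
Power ≈ 0.85

Power calculation (paired t-test, normal approximation):
z_β = d · √n - z_α
z_β = 0.47 · √24 - 1.282
z_β = 0.47 · 4.899 - 1.282
z_β = 1.021

Power = Φ(z_β) = Φ(1.021) ≈ 0.846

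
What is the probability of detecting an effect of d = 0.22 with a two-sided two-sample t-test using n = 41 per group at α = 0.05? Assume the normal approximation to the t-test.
Power ≈ 0.17

Power calculation (two-sample t-test, normal approximation):
z_β = d · √(n/2) - z_{α/2}
z_β = 0.22 · √(41/2) - 1.960
z_β = 0.22 · 4.528 - 1.960
z_β = -0.964

Power = Φ(z_β) = Φ(-0.964) ≈ 0.168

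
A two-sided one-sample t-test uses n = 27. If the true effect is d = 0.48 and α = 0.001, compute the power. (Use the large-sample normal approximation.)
Power ≈ 0.21

Power calculation (one-sample t-test, normal approximation):
z_β = d · √n - z_{α/2}
z_β = 0.48 · √27 - 3.291
z_β = 0.48 · 5.196 - 3.291
z_β = -0.796

Power = Φ(z_β) = Φ(-0.796) ≈ 0.213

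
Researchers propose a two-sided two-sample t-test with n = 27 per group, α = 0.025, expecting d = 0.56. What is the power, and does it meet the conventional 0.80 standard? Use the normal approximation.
Power ≈ 0.43; the study is underpowered (power < 0.80)

Power calculation (two-sample t-test, normal approximation):
z_β = d · √(n/2) - z_{α/2}
z_β = 0.56 · √(27/2) - 2.241
z_β = 0.56 · 3.674 - 2.241
z_β = -0.184

Power = Φ(z_β) = Φ(-0.184) ≈ 0.427

Effect size d = 0.56 is medium by Cohen's convention (0.2/0.5/0.8).

Threshold: power ≥ 0.80 is conventionally adequate.
Power ≈ 0.43 → the study is underpowered (power < 0.80).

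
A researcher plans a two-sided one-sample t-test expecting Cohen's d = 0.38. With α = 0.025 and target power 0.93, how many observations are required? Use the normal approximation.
n = 96

Sample size formula (one-sample t-test, normal approximation):
n = ((z_{α/2} + z_β) / d)²

z_{α/2} = 2.241 (for α = 0.025, two-sided)
z_β = 1.476 (for power = 0.93)
d = 0.38

n = ((2.241 + 1.476) / 0.38)²
n = (9.782)²
n ≈ 95.69
Round up to the next whole number: n = 96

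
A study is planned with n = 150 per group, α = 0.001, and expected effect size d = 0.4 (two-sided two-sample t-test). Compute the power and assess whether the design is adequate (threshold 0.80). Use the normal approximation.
Power ≈ 0.57; the study is underpowered (power < 0.80)

Power calculation (two-sample t-test, normal approximation):
z_β = d · √(n/2) - z_{α/2}
z_β = 0.4 · √(150/2) - 3.291
z_β = 0.4 · 8.660 - 3.291
z_β = 0.174

Power = Φ(z_β) = Φ(0.174) ≈ 0.569

Effect size d = 0.4 is small by Cohen's convention (0.2/0.5/0.8).

Threshold: power ≥ 0.80 is conventionally adequate.
Power ≈ 0.57 → the study is underpowered (power < 0.80).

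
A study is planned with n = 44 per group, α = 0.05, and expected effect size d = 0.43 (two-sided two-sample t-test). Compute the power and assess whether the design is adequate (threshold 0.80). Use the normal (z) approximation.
Power ≈ 0.52; the study is underpowered (power < 0.80)

Power calculation (two-sample t-test, normal approximation):
z_β = d · √(n/2) - z_{α/2}
z_β = 0.43 · √(44/2) - 1.960
z_β = 0.43 · 4.690 - 1.960
z_β = 0.057

Power = Φ(z_β) = Φ(0.057) ≈ 0.523

Effect size d = 0.43 is small by Cohen's convention (0.2/0.5/0.8).

Threshold: power ≥ 0.80 is conventionally adequate.
Power ≈ 0.52 → the study is underpowered (power < 0.80).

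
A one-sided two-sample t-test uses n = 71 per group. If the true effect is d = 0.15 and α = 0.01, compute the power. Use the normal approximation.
Power ≈ 0.08

Power calculation (two-sample t-test, normal approximation):
z_β = d · √(n/2) - z_α
z_β = 0.15 · √(71/2) - 2.326
z_β = 0.15 · 5.958 - 2.326
z_β = -1.433

Power = Φ(z_β) = Φ(-1.433) ≈ 0.076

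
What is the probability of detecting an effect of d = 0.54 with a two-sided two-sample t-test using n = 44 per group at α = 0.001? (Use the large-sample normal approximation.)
Power ≈ 0.22

Power calculation (two-sample t-test, normal approximation):
z_β = d · √(n/2) - z_{α/2}
z_β = 0.54 · √(44/2) - 3.291
z_β = 0.54 · 4.690 - 3.291
z_β = -0.758

Power = Φ(z_β) = Φ(-0.758) ≈ 0.224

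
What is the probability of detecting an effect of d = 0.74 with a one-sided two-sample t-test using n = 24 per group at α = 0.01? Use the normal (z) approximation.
Power ≈ 0.59

Power calculation (two-sample t-test, normal approximation):
z_β = d · √(n/2) - z_α
z_β = 0.74 · √(24/2) - 2.326
z_β = 0.74 · 3.464 - 2.326
z_β = 0.237

Power = Φ(z_β) = Φ(0.237) ≈ 0.594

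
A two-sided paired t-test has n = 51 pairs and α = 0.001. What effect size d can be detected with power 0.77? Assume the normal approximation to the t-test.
d ≈ 0.56

Minimum detectable effect (paired t-test, normal approximation):
d = (z_{α/2} + z_β) / √n
d = (3.291 + 0.739) / √51
d = 4.029 / 7.141
d ≈ 0.56

By Cohen's convention (0.2 small / 0.5 medium / 0.8 large): medium effect.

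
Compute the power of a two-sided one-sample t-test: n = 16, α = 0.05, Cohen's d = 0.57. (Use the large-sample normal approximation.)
Power ≈ 0.63

Power calculation (one-sample t-test, normal approximation):
z_β = d · √n - z_{α/2}
z_β = 0.57 · √16 - 1.960
z_β = 0.57 · 4.000 - 1.960
z_β = 0.320

Power = Φ(z_β) = Φ(0.320) ≈ 0.626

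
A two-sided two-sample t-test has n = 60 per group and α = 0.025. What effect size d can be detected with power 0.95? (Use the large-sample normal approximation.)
d ≈ 0.71

Minimum detectable effect (two-sample t-test, normal approximation):
d = (z_{α/2} + z_β) / √(n/2)
d = (2.241 + 1.645) / √(60/2)
d = 3.886 / 5.477
d ≈ 0.71

By Cohen's convention (0.2 small / 0.5 medium / 0.8 large): medium effect.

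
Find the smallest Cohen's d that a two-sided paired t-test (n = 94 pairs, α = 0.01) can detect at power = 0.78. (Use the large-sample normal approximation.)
d ≈ 0.35

Minimum detectable effect (paired t-test, normal approximation):
d = (z_{α/2} + z_β) / √n
d = (2.576 + 0.772) / √94
d = 3.348 / 9.695
d ≈ 0.35

By Cohen's convention (0.2 small / 0.5 medium / 0.8 large): small effect.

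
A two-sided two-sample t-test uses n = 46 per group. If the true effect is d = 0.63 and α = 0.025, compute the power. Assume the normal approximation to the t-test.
Power ≈ 0.78

Power calculation (two-sample t-test, normal approximation):
z_β = d · √(n/2) - z_{α/2}
z_β = 0.63 · √(46/2) - 2.241
z_β = 0.63 · 4.796 - 2.241
z_β = 0.780

Power = Φ(z_β) = Φ(0.780) ≈ 0.782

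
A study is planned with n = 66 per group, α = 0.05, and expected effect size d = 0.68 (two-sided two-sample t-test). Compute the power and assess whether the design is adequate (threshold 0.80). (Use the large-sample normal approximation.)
Power ≈ 0.97; the study is adequately powered (power ≥ 0.80)

Power calculation (two-sample t-test, normal approximation):
z_β = d · √(n/2) - z_{α/2}
z_β = 0.68 · √(66/2) - 1.960
z_β = 0.68 · 5.745 - 1.960
z_β = 1.946

Power = Φ(z_β) = Φ(1.946) ≈ 0.974

Effect size d = 0.68 is medium by Cohen's convention (0.2/0.5/0.8).

Threshold: power ≥ 0.80 is conventionally adequate.
Power ≈ 0.97 → the study is adequately powered (power ≥ 0.80).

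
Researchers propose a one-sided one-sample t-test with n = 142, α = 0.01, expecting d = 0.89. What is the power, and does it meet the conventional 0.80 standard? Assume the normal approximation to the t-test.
Power ≈ 1.00; the study is adequately powered (power ≥ 0.80)

Power calculation (one-sample t-test, normal approximation):
z_β = d · √n - z_α
z_β = 0.89 · √142 - 2.326
z_β = 0.89 · 11.916 - 2.326
z_β = 8.279

Power = Φ(z_β) = Φ(8.279) ≈ 1.000

Effect size d = 0.89 is large by Cohen's convention (0.2/0.5/0.8).

Threshold: power ≥ 0.80 is conventionally adequate.
Power ≈ 1.00 → the study is adequately powered (power ≥ 0.80).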